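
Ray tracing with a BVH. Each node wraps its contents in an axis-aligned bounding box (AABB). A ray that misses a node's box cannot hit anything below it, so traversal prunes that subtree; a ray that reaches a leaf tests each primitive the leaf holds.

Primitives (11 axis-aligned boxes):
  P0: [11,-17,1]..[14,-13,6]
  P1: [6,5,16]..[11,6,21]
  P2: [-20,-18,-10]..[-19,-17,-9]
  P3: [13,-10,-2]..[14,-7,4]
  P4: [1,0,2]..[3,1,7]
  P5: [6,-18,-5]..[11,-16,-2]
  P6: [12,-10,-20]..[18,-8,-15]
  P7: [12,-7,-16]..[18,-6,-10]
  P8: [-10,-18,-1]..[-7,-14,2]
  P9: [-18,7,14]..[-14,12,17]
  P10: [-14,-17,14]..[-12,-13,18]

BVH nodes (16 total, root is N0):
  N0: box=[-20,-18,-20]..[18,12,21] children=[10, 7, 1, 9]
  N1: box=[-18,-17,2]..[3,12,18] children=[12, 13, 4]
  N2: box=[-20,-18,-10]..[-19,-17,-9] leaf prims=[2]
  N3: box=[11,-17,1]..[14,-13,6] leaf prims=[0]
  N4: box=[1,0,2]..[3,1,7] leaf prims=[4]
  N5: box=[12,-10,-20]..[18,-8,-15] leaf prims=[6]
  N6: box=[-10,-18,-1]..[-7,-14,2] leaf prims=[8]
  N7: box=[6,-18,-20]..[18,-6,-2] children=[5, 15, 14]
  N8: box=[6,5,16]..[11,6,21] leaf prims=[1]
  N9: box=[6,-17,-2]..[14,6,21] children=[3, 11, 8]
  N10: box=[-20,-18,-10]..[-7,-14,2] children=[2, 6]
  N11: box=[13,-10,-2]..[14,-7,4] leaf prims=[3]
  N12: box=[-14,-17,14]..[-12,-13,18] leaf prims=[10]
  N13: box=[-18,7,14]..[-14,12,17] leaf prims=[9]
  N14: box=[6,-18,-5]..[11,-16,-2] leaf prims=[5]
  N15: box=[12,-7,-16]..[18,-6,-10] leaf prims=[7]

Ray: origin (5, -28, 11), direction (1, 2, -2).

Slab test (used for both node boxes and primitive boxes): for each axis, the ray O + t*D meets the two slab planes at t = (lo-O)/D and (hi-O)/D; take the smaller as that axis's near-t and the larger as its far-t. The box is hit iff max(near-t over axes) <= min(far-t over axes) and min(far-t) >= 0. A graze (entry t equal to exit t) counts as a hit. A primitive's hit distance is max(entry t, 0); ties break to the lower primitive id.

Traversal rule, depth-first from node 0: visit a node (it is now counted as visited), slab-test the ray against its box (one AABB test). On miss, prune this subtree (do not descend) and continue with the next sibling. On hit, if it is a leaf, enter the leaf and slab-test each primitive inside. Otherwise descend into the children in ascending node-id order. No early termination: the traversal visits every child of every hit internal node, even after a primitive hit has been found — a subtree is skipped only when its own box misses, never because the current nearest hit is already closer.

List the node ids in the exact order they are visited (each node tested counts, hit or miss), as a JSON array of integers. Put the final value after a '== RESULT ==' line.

Traverse from the root:
N0 x:[-25,13] y:[5,20] z:[-5,31/2] -> hit [5,13], descend [1, 7, 9, 10]
  N1 x:[-23,-2] y:[11/2,20] z:[-7/2,9/2] -> miss, prune
  N7 x:[1,13] y:[5,11] z:[13/2,31/2] -> hit [13/2,11], descend [5, 14, 15]
    N5 x:[7,13] y:[9,10] z:[13,31/2] -> miss, prune
    N14 x:[1,6] y:[5,6] z:[13/2,8] -> miss, prune
    N15 x:[7,13] y:[21/2,11] z:[21/2,27/2] -> hit [21/2,11] leaf, test {P7@t=21/2}
  N9 x:[1,9] y:[11/2,17] z:[-5,13/2] -> hit [11/2,13/2], descend [3, 8, 11]
    N3 x:[6,9] y:[11/2,15/2] z:[5/2,5] -> miss, prune
    N8 x:[1,6] y:[33/2,17] z:[-5,-5/2] -> miss, prune
    N11 x:[8,9] y:[9,21/2] z:[7/2,13/2] -> miss, prune
  N10 x:[-25,-12] y:[5,7] z:[9/2,21/2] -> miss, prune

Summary -> nodes [0, 1, 7, 5, 14, 15, 9, 3, 8, 11, 10]; box-tests=11; leaf-entries=1; first=P7

== RESULT ==
[0, 1, 7, 5, 14, 15, 9, 3, 8, 11, 10]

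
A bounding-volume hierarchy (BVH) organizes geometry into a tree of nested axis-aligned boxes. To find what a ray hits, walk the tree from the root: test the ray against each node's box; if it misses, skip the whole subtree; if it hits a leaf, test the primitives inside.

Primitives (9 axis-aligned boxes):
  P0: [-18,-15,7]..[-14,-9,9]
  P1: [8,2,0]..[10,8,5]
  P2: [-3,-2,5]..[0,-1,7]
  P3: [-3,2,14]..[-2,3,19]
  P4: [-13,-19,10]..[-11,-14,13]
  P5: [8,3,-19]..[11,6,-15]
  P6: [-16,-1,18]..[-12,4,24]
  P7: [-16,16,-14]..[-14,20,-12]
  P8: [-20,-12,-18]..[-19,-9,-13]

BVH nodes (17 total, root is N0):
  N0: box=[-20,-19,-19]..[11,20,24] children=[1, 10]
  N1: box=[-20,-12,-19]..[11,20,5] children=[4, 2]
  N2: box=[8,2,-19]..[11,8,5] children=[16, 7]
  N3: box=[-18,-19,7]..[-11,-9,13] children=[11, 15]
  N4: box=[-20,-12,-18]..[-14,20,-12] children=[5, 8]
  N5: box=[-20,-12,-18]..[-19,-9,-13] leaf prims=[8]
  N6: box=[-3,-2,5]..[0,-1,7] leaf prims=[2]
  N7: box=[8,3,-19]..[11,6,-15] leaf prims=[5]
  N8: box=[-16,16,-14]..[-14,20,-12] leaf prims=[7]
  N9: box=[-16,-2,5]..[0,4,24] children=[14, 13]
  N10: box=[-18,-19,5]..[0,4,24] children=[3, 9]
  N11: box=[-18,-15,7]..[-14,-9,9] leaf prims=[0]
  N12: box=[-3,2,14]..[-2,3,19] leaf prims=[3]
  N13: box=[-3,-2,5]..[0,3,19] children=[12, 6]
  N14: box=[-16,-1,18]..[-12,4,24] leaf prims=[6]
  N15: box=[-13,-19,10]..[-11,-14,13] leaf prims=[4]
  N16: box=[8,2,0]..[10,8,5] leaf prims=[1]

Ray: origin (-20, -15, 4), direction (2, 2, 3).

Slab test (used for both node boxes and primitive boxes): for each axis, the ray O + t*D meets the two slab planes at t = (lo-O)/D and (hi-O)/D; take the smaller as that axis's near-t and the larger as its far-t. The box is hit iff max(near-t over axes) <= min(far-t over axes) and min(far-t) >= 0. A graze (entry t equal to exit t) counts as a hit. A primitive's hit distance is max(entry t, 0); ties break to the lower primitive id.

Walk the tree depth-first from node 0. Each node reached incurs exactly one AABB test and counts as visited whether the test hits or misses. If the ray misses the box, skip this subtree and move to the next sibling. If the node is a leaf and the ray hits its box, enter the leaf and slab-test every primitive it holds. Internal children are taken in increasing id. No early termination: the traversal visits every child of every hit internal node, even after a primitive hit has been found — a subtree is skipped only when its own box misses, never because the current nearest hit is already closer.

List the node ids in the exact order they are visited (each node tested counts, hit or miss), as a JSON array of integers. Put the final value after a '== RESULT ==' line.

Walk:
N0 x:[0,31/2] y:[-2,35/2] z:[-23/3,20/3] -> hit [0,20/3], descend [1, 10]
  N1 x:[0,31/2] y:[3/2,35/2] z:[-23/3,1/3] -> miss, prune
  N10 x:[1,10] y:[-2,19/2] z:[1/3,20/3] -> hit [1,20/3], descend [3, 9]
    N3 x:[1,9/2] y:[-2,3] z:[1,3] -> hit [1,3], descend [11, 15]
      N11 x:[1,3] y:[0,3] z:[1,5/3] -> hit [1,5/3] leaf, test {P0@t=1}
      N15 x:[7/2,9/2] y:[-2,1/2] z:[2,3] -> miss, prune
    N9 x:[2,10] y:[13/2,19/2] z:[1/3,20/3] -> hit [13/2,20/3], descend [13, 14]
      N13 x:[17/2,10] y:[13/2,9] z:[1/3,5] -> miss, prune
      N14 x:[2,4] y:[7,19/2] z:[14/3,20/3] -> miss, prune

9 AABB tests over nodes [0, 1, 10, 3, 11, 15, 9, 13, 14]; 1 leaf entered; closest P0.

== RESULT ==
[0, 1, 10, 3, 11, 15, 9, 13, 14]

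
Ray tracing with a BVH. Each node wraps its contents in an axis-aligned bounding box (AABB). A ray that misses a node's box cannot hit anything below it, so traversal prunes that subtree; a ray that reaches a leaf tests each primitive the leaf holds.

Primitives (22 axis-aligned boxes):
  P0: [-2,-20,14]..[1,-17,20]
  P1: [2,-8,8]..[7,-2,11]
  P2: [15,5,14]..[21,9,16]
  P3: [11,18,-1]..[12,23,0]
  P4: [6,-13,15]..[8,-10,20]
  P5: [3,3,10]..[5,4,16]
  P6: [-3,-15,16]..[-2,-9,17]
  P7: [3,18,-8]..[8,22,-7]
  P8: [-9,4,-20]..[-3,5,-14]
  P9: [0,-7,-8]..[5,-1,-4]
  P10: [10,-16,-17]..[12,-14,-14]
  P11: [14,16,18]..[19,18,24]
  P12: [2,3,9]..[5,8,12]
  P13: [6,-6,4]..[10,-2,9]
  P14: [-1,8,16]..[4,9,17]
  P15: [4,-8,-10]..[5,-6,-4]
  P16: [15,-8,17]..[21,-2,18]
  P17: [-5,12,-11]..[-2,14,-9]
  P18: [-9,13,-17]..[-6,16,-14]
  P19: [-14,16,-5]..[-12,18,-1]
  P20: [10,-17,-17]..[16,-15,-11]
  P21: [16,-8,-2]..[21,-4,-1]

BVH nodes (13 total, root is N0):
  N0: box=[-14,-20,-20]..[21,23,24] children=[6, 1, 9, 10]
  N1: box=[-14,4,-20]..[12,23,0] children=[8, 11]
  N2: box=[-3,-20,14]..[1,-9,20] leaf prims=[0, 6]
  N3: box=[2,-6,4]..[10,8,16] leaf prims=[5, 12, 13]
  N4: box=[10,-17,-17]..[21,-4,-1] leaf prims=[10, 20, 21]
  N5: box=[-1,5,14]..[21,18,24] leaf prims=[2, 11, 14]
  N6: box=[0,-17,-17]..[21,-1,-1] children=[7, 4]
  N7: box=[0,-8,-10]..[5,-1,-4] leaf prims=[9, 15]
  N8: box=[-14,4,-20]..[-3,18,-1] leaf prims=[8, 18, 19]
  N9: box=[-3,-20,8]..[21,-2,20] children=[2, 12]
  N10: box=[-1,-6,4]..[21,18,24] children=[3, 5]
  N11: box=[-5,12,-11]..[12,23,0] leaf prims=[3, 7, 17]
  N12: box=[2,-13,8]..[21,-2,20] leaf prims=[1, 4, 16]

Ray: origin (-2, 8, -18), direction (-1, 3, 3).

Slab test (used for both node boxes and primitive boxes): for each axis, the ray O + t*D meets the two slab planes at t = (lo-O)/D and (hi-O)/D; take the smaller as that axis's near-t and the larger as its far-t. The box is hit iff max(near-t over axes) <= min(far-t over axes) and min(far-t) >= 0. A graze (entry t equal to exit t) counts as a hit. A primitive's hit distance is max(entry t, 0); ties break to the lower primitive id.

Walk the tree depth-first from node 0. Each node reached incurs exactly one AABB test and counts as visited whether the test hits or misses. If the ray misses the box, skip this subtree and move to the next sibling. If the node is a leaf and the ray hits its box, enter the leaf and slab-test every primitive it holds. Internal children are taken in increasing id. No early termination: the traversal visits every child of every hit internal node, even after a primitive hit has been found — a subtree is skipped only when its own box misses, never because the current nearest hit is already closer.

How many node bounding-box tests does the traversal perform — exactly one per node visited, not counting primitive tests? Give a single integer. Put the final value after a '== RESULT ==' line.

Walk:
N0 x:[-23,12] y:[-28/3,5] z:[-2/3,14] -> hit [-2/3,5], descend [1, 6, 9, 10]
  N1 x:[-14,12] y:[-4/3,5] z:[-2/3,6] -> hit [-2/3,5], descend [8, 11]
    N8 x:[1,12] y:[-4/3,10/3] z:[-2/3,17/3] -> hit [1,10/3] leaf, test {P8(miss), P18(miss), P19(miss)}
    N11 x:[-14,3] y:[4/3,5] z:[7/3,6] -> hit [7/3,3] leaf, test {P3(miss), P7(miss), P17(miss)}
  N6 x:[-23,-2] y:[-25/3,-3] z:[1/3,17/3] -> miss, prune
  N9 x:[-23,1] y:[-28/3,-10/3] z:[26/3,38/3] -> miss, prune
  N10 x:[-23,-1] y:[-14/3,10/3] z:[22/3,14] -> miss, prune

Summary -> nodes [0, 1, 8, 11, 6, 9, 10]; box-tests=7; leaf-entries=2; first=miss

== RESULT ==
7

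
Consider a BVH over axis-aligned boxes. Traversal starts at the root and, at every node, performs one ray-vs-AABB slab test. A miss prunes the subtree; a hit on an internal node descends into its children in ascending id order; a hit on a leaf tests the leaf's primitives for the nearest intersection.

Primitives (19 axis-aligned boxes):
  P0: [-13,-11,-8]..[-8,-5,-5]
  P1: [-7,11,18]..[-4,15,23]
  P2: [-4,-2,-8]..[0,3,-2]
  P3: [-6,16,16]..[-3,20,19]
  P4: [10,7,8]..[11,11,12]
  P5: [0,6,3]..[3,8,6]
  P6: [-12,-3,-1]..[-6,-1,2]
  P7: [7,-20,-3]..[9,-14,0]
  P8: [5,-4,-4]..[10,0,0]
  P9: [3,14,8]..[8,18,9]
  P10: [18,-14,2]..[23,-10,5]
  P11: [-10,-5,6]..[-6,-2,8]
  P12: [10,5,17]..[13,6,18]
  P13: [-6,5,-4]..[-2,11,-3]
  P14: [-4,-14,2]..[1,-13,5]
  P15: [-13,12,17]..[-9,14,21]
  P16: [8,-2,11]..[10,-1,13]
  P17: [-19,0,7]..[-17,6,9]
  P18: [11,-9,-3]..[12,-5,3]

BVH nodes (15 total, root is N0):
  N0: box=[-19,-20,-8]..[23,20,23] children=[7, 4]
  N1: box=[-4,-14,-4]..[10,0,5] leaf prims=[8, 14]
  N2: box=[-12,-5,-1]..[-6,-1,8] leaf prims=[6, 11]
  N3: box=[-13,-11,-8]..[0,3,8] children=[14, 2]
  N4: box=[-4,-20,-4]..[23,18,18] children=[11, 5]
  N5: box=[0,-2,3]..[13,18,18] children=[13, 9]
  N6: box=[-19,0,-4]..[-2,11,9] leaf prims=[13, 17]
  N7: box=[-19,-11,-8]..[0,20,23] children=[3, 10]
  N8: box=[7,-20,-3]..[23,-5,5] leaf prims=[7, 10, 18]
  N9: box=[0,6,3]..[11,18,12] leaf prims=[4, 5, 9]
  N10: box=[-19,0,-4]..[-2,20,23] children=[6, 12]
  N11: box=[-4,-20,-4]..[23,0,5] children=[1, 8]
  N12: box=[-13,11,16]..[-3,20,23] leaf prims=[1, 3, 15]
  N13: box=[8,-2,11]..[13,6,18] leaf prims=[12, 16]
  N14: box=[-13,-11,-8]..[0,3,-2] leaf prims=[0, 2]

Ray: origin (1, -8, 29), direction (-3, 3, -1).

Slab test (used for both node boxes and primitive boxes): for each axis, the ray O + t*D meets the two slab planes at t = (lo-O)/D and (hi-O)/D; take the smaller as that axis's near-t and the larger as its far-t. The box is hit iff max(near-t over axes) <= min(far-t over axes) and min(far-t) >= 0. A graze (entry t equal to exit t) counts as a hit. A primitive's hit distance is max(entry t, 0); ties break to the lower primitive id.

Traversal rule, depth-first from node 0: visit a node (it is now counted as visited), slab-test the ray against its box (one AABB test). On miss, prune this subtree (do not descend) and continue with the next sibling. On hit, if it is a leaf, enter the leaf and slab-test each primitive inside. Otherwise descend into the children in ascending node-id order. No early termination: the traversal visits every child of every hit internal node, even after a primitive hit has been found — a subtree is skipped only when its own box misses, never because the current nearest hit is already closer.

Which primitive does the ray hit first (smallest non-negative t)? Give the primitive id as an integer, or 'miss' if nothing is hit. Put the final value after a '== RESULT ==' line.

Walk:
N0 x:[-22/3,20/3] y:[-4,28/3] z:[6,37] -> hit [6,20/3], descend [4, 7]
  N4 x:[-22/3,5/3] y:[-4,26/3] z:[11,33] -> miss, prune
  N7 x:[1/3,20/3] y:[-1,28/3] z:[6,37] -> hit [6,20/3], descend [3, 10]
    N3 x:[1/3,14/3] y:[-1,11/3] z:[21,37] -> miss, prune
    N10 x:[1,20/3] y:[8/3,28/3] z:[6,33] -> hit [6,20/3], descend [6, 12]
      N6 x:[1,20/3] y:[8/3,19/3] z:[20,33] -> miss, prune
      N12 x:[4/3,14/3] y:[19/3,28/3] z:[6,13] -> miss, prune

order=[0, 4, 7, 3, 10, 6, 12]  |boxes|=7  |leaves|=0  hit=miss

== RESULT ==
miss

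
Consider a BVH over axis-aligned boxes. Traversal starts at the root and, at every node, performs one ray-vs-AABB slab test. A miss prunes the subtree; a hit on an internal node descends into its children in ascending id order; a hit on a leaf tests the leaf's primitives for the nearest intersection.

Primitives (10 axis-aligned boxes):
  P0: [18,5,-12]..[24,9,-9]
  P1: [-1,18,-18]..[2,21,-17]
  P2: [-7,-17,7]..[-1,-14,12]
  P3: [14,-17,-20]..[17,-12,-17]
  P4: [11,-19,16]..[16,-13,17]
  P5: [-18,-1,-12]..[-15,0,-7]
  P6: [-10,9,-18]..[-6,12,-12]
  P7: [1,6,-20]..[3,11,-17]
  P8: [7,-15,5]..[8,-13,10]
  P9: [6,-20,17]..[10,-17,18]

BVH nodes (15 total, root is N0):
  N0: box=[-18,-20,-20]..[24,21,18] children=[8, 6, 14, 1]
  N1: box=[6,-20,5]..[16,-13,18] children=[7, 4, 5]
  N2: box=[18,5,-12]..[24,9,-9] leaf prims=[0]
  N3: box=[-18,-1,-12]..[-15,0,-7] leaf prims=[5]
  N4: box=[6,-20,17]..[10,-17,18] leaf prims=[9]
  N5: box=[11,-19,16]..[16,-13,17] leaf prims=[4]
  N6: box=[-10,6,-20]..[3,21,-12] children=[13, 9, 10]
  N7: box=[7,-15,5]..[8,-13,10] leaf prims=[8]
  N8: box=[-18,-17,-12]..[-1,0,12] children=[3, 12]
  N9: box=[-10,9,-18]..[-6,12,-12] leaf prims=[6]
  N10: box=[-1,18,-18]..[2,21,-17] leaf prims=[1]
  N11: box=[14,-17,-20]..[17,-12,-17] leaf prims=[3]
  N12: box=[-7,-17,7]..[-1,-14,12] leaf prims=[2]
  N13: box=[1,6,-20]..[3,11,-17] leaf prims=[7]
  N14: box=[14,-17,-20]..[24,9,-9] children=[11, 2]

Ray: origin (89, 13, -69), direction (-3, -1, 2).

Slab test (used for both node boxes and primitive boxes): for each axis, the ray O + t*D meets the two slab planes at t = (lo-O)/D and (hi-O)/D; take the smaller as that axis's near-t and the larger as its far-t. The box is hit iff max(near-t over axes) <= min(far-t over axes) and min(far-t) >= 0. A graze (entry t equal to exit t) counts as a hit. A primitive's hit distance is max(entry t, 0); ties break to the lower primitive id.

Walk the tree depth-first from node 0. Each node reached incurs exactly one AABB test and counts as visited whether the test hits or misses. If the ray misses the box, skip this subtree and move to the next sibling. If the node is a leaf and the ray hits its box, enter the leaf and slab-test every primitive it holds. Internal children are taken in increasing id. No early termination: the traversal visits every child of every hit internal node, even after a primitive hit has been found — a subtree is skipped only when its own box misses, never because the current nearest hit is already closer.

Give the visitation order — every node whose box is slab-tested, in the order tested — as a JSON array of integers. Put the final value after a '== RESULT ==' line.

Traverse from the root:
N0 x:[65/3,107/3] y:[-8,33] z:[49/2,87/2] -> hit [49/2,33], descend [1, 6, 8, 14]
  N1 x:[73/3,83/3] y:[26,33] z:[37,87/2] -> miss, prune
  N6 x:[86/3,33] y:[-8,7] z:[49/2,57/2] -> miss, prune
  N8 x:[30,107/3] y:[13,30] z:[57/2,81/2] -> hit [30,30], descend [3, 12]
    N3 x:[104/3,107/3] y:[13,14] z:[57/2,31] -> miss, prune
    N12 x:[30,32] y:[27,30] z:[38,81/2] -> miss, prune
  N14 x:[65/3,25] y:[4,30] z:[49/2,30] -> hit [49/2,25], descend [2, 11]
    N2 x:[65/3,71/3] y:[4,8] z:[57/2,30] -> miss, prune
    N11 x:[24,25] y:[25,30] z:[49/2,26] -> hit [25,25] leaf, test {P3@t=25}

Summary -> nodes [0, 1, 6, 8, 3, 12, 14, 2, 11]; box-tests=9; leaf-entries=1; first=P3

== RESULT ==
[0, 1, 6, 8, 3, 12, 14, 2, 11]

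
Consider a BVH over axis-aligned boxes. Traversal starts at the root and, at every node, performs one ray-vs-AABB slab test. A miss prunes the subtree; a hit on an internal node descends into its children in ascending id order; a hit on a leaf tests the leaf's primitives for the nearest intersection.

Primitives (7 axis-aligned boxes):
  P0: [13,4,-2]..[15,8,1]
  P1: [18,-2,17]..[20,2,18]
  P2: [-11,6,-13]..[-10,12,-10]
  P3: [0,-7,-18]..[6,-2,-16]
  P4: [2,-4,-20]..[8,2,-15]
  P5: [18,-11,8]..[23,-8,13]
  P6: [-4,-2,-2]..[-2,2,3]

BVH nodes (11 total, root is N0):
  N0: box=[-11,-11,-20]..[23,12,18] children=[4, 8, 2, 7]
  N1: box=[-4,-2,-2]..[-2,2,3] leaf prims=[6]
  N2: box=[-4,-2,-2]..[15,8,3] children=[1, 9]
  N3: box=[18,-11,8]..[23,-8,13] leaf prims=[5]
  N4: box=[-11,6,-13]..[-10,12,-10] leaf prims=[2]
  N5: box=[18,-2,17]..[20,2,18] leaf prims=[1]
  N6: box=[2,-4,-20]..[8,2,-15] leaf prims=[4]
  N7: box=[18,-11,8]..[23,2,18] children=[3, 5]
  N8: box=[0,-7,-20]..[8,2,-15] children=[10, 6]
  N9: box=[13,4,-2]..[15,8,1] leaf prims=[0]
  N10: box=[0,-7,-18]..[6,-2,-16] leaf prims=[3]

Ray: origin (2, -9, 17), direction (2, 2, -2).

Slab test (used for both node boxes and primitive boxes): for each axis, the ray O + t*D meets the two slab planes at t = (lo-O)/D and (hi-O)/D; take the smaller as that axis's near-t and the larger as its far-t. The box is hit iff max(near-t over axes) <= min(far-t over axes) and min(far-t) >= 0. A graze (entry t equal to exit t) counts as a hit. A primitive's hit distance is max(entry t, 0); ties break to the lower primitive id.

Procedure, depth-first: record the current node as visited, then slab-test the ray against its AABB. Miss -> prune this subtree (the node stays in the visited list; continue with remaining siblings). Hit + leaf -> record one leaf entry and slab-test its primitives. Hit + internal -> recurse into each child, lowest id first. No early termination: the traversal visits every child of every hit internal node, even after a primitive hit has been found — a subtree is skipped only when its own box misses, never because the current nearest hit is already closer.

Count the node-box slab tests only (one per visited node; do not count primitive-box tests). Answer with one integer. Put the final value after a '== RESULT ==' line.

Trace the traversal:
N0 x:[-13/2,21/2] y:[-1,21/2] z:[-1/2,37/2] -> hit [-1/2,21/2], descend [2, 4, 7, 8]
  N2 x:[-3,13/2] y:[7/2,17/2] z:[7,19/2] -> miss, prune
  N4 x:[-13/2,-6] y:[15/2,21/2] z:[27/2,15] -> miss, prune
  N7 x:[8,21/2] y:[-1,11/2] z:[-1/2,9/2] -> miss, prune
  N8 x:[-1,3] y:[1,11/2] z:[16,37/2] -> miss, prune

Summary -> nodes [0, 2, 4, 7, 8]; box-tests=5; leaf-entries=0; first=miss

== RESULT ==
5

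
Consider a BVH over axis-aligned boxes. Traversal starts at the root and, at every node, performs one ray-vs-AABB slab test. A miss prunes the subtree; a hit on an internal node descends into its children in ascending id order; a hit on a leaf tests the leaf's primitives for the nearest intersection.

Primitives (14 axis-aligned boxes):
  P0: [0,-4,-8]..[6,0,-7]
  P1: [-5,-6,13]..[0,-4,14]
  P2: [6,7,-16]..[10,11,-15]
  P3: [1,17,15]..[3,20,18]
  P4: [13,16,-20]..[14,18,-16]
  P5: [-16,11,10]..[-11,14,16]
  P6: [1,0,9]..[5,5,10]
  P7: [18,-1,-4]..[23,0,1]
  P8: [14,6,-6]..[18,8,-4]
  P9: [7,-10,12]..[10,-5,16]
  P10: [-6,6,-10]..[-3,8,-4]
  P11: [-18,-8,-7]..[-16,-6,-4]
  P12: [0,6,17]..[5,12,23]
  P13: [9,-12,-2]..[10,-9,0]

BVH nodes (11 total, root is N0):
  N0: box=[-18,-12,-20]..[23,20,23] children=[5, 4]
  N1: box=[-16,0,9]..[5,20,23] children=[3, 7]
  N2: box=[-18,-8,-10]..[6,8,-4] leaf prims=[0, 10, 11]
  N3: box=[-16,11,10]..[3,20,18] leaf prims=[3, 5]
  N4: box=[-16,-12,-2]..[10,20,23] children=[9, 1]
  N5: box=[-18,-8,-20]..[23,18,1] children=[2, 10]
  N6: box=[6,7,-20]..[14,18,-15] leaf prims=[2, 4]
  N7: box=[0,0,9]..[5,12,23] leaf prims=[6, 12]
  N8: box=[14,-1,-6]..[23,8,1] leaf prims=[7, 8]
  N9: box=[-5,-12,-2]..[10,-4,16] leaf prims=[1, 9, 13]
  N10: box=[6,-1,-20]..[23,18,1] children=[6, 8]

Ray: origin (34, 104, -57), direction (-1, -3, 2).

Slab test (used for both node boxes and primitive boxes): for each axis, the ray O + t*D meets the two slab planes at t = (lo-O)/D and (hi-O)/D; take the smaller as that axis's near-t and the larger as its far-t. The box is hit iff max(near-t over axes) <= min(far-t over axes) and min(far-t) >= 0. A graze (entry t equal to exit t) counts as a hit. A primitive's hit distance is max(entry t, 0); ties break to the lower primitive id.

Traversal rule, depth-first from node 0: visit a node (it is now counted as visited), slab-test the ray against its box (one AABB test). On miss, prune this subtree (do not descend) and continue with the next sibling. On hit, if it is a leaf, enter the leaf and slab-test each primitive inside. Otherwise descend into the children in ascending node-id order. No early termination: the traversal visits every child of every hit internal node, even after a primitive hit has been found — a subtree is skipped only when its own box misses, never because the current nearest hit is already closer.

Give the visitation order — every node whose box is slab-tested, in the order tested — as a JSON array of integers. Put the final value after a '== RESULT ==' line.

Traverse from the root:
N0 x:[11,52] y:[28,116/3] z:[37/2,40] -> hit [28,116/3], descend [4, 5]
  N4 x:[24,50] y:[28,116/3] z:[55/2,40] -> hit [28,116/3], descend [1, 9]
    N1 x:[29,50] y:[28,104/3] z:[33,40] -> hit [33,104/3], descend [3, 7]
      N3 x:[31,50] y:[28,31] z:[67/2,75/2] -> miss, prune
      N7 x:[29,34] y:[92/3,104/3] z:[33,40] -> hit [33,34] leaf, test {P6@t=33, P12(miss)}
    N9 x:[24,39] y:[36,116/3] z:[55/2,73/2] -> hit [36,73/2] leaf, test {P1(miss), P9(miss), P13(miss)}
  N5 x:[11,52] y:[86/3,112/3] z:[37/2,29] -> hit [86/3,29], descend [2, 10]
    N2 x:[28,52] y:[32,112/3] z:[47/2,53/2] -> miss, prune
    N10 x:[11,28] y:[86/3,35] z:[37/2,29] -> miss, prune

9 AABB tests over nodes [0, 4, 1, 3, 7, 9, 5, 2, 10]; 2 leaves entered; closest P6.

== RESULT ==
[0, 4, 1, 3, 7, 9, 5, 2, 10]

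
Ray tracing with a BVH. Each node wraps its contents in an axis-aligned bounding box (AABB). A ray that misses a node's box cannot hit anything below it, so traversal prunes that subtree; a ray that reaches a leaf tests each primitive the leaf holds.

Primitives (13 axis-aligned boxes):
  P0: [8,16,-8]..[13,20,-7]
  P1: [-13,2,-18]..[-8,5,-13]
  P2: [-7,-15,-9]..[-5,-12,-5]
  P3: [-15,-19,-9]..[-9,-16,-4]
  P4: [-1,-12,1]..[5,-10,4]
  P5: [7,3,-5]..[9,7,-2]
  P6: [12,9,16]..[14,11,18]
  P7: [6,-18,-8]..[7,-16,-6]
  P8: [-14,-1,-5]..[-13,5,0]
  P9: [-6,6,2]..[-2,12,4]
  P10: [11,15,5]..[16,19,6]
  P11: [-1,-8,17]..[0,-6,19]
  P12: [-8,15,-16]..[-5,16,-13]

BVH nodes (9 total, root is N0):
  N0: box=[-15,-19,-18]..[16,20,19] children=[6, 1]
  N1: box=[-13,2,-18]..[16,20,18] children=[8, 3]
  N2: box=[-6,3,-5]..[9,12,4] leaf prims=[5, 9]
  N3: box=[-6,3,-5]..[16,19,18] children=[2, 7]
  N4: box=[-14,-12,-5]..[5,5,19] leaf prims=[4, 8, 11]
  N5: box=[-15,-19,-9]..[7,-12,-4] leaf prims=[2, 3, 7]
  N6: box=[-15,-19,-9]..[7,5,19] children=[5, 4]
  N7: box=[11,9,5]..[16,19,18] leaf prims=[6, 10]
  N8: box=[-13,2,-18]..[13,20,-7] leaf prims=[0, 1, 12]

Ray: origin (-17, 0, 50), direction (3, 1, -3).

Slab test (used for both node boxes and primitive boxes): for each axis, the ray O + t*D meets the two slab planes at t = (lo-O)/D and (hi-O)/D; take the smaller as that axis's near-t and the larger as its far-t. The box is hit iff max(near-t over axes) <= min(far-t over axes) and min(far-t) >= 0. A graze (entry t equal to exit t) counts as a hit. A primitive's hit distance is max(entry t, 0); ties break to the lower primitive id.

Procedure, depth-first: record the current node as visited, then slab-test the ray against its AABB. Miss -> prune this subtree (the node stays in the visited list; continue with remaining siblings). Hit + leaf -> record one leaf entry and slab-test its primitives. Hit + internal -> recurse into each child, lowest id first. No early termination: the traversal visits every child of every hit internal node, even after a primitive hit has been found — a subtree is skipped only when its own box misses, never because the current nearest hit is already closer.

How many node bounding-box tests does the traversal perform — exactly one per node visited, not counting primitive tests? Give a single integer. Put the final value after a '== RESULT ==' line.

Walk:
N0 x:[2/3,11] y:[-19,20] z:[31/3,68/3] -> hit [31/3,11], descend [1, 6]
  N1 x:[4/3,11] y:[2,20] z:[32/3,68/3] -> hit [32/3,11], descend [3, 8]
    N3 x:[11/3,11] y:[3,19] z:[32/3,55/3] -> hit [32/3,11], descend [2, 7]
      N2 x:[11/3,26/3] y:[3,12] z:[46/3,55/3] -> miss, prune
      N7 x:[28/3,11] y:[9,19] z:[32/3,15] -> hit [32/3,11] leaf, test {P6(miss), P10(miss)}
    N8 x:[4/3,10] y:[2,20] z:[19,68/3] -> miss, prune
  N6 x:[2/3,8] y:[-19,5] z:[31/3,59/3] -> miss, prune

7 AABB tests over nodes [0, 1, 3, 2, 7, 8, 6]; 1 leaf entered; closest miss.

== RESULT ==
7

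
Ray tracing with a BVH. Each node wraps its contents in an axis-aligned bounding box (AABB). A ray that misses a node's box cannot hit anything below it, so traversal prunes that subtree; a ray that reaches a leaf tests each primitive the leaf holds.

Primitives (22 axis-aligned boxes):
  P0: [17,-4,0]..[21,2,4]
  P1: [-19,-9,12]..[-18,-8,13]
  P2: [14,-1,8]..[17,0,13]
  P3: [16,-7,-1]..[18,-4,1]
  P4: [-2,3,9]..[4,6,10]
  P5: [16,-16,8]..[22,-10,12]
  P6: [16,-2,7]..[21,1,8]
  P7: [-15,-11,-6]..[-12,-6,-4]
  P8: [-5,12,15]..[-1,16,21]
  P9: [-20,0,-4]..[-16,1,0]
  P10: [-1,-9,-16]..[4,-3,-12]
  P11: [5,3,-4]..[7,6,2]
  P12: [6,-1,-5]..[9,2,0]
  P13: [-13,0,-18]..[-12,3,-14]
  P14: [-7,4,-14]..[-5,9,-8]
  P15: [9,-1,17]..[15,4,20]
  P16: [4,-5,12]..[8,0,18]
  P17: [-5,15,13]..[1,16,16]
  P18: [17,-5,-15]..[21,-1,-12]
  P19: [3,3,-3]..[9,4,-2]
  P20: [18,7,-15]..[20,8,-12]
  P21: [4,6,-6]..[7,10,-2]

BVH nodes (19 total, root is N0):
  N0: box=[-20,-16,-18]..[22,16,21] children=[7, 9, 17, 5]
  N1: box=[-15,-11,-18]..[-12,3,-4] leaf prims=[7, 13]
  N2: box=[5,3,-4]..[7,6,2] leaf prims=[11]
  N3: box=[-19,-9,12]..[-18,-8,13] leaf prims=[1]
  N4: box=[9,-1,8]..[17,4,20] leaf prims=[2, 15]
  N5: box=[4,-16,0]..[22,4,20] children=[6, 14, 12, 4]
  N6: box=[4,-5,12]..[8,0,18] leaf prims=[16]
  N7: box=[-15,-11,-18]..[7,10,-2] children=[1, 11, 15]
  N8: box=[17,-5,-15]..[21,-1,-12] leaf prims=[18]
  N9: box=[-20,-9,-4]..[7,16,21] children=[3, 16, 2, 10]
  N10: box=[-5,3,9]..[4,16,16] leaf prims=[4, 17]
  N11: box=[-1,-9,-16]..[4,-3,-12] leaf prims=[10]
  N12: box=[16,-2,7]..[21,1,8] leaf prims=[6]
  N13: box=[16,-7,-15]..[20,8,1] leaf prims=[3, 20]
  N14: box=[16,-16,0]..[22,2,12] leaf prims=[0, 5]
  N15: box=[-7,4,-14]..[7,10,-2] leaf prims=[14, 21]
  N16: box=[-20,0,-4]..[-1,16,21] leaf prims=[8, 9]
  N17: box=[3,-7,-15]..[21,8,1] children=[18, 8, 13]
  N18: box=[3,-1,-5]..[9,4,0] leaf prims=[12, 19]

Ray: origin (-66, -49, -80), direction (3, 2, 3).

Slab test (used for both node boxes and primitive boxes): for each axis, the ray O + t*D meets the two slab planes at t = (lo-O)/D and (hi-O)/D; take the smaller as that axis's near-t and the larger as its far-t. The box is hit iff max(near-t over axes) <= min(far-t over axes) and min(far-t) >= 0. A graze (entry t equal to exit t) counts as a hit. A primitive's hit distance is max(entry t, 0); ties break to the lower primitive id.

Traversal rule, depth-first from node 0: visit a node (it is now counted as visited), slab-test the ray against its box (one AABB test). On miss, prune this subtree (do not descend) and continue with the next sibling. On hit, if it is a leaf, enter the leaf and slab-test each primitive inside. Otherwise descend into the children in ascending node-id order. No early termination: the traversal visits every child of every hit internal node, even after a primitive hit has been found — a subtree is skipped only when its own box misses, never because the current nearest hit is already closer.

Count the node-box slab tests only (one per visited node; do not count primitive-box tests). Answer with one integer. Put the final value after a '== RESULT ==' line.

Walk:
N0 x:[46/3,88/3] y:[33/2,65/2] z:[62/3,101/3] -> hit [62/3,88/3], descend [5, 7, 9, 17]
  N5 x:[70/3,88/3] y:[33/2,53/2] z:[80/3,100/3] -> miss, prune
  N7 x:[17,73/3] y:[19,59/2] z:[62/3,26] -> hit [62/3,73/3], descend [1, 11, 15]
    N1 x:[17,18] y:[19,26] z:[62/3,76/3] -> miss, prune
    N11 x:[65/3,70/3] y:[20,23] z:[64/3,68/3] -> hit [65/3,68/3] leaf, test {P10@t=65/3}
    N15 x:[59/3,73/3] y:[53/2,59/2] z:[22,26] -> miss, prune
  N9 x:[46/3,73/3] y:[20,65/2] z:[76/3,101/3] -> miss, prune
  N17 x:[23,29] y:[21,57/2] z:[65/3,27] -> hit [23,27], descend [8, 13, 18]
    N8 x:[83/3,29] y:[22,24] z:[65/3,68/3] -> miss, prune
    N13 x:[82/3,86/3] y:[21,57/2] z:[65/3,27] -> miss, prune
    N18 x:[23,25] y:[24,53/2] z:[25,80/3] -> hit [25,25] leaf, test {P12@t=25, P19(miss)}

Visited [0, 5, 7, 1, 11, 15, 9, 17, 8, 13, 18]. Tests: 11 box, 2 leaf. Nearest: P10.

== RESULT ==
11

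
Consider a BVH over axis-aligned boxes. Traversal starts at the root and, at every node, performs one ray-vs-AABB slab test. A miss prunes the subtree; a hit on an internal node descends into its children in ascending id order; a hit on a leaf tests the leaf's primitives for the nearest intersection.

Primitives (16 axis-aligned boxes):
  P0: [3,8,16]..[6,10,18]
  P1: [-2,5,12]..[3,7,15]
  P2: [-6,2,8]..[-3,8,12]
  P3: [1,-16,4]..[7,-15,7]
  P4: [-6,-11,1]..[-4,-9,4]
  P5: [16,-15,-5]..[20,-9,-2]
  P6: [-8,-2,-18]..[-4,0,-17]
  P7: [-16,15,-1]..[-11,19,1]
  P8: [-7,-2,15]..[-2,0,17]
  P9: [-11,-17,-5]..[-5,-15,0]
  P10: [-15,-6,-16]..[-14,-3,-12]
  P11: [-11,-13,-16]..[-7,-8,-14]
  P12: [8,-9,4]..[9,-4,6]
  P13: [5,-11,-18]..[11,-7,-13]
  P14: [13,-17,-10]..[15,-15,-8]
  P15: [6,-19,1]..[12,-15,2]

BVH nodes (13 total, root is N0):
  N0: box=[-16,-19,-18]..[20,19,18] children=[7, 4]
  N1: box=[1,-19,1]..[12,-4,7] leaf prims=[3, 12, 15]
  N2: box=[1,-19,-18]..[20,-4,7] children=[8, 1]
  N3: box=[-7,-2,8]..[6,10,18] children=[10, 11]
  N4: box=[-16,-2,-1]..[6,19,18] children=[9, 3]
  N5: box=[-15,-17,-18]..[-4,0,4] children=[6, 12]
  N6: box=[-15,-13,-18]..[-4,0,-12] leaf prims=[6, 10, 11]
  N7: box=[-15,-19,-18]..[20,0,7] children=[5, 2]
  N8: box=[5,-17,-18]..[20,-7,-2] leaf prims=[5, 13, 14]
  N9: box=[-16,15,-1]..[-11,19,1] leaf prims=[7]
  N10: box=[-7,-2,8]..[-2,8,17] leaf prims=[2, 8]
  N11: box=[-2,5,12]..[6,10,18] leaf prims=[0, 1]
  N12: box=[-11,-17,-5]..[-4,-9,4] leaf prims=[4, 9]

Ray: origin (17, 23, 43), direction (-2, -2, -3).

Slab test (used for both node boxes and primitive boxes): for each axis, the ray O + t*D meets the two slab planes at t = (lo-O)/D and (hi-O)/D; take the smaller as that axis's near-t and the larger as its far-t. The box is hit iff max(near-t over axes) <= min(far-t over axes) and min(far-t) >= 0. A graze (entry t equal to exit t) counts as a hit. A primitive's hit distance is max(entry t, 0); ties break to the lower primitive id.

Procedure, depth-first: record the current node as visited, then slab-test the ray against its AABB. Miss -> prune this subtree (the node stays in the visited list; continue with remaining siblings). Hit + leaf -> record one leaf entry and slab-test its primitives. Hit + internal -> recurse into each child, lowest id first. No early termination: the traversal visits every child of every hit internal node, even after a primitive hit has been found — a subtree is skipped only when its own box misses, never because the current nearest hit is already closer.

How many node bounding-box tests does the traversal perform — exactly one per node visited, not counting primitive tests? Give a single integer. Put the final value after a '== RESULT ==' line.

Trace the traversal:
N0 x:[-3/2,33/2] y:[2,21] z:[25/3,61/3] -> hit [25/3,33/2], descend [4, 7]
  N4 x:[11/2,33/2] y:[2,25/2] z:[25/3,44/3] -> hit [25/3,25/2], descend [3, 9]
    N3 x:[11/2,12] y:[13/2,25/2] z:[25/3,35/3] -> hit [25/3,35/3], descend [10, 11]
      N10 x:[19/2,12] y:[15/2,25/2] z:[26/3,35/3] -> hit [19/2,35/3] leaf, test {P2@t=31/3, P8(miss)}
      N11 x:[11/2,19/2] y:[13/2,9] z:[25/3,31/3] -> hit [25/3,9] leaf, test {P0(miss), P1(miss)}
    N9 x:[14,33/2] y:[2,4] z:[14,44/3] -> miss, prune
  N7 x:[-3/2,16] y:[23/2,21] z:[12,61/3] -> hit [12,16], descend [2, 5]
    N2 x:[-3/2,8] y:[27/2,21] z:[12,61/3] -> miss, prune
    N5 x:[21/2,16] y:[23/2,20] z:[13,61/3] -> hit [13,16], descend [6, 12]
      N6 x:[21/2,16] y:[23/2,18] z:[55/3,61/3] -> miss, prune
      N12 x:[21/2,14] y:[16,20] z:[13,16] -> miss, prune

11 AABB tests over nodes [0, 4, 3, 10, 11, 9, 7, 2, 5, 6, 12]; 2 leaves entered; closest P2.

== RESULT ==
11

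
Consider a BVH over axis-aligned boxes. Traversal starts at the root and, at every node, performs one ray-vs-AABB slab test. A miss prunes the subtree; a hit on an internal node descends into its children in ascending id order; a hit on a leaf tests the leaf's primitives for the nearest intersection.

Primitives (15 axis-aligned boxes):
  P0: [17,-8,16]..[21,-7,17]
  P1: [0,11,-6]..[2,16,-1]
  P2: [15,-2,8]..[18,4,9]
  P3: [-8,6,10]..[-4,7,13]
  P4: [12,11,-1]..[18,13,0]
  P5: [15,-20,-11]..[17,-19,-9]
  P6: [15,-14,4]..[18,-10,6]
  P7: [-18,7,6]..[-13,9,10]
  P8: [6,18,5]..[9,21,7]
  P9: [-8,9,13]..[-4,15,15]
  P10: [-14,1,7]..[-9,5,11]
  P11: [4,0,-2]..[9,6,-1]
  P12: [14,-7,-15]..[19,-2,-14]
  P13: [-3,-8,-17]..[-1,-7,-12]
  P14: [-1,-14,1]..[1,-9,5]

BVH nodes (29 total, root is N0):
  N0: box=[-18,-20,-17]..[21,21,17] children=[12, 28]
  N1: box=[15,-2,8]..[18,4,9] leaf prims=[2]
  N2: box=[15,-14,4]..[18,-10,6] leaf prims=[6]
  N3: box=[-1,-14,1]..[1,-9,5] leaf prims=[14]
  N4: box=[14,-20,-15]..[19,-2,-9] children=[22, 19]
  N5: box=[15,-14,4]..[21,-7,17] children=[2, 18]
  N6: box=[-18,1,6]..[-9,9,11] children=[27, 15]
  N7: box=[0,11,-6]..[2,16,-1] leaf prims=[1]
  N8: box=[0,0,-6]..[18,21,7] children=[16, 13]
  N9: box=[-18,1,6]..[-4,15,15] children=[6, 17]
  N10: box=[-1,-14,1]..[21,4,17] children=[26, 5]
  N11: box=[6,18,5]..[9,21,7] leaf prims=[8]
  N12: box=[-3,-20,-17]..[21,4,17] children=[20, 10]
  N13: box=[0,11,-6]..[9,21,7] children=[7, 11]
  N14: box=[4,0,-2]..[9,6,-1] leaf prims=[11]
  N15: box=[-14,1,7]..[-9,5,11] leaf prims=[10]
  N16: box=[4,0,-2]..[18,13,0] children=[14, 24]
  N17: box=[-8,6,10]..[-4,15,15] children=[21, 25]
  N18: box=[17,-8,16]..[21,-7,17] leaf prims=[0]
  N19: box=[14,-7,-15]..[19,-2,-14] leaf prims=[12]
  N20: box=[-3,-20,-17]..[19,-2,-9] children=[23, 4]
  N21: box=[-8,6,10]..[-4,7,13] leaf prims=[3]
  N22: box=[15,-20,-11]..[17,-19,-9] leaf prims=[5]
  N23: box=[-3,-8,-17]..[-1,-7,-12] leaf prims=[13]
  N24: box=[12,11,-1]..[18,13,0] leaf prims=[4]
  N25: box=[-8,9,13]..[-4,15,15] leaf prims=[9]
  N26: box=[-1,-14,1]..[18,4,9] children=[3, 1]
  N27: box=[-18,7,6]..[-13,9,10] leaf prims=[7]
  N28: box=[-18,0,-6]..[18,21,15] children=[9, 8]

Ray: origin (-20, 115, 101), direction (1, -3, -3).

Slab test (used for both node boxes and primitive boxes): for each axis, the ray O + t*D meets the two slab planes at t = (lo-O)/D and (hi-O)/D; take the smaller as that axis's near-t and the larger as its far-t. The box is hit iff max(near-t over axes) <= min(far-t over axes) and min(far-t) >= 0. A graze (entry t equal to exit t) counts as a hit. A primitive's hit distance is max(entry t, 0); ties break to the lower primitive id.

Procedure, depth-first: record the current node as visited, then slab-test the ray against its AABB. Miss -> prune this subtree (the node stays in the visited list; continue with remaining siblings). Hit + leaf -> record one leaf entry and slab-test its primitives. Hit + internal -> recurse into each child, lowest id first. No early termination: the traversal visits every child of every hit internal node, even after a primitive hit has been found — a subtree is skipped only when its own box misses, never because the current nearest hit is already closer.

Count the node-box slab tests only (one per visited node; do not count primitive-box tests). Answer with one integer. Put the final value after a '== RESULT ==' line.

Walk:
N0 x:[2,41] y:[94/3,45] z:[28,118/3] -> hit [94/3,118/3], descend [12, 28]
  N12 x:[17,41] y:[37,45] z:[28,118/3] -> hit [37,118/3], descend [10, 20]
    N10 x:[19,41] y:[37,43] z:[28,100/3] -> miss, prune
    N20 x:[17,39] y:[39,45] z:[110/3,118/3] -> hit [39,39], descend [4, 23]
      N4 x:[34,39] y:[39,45] z:[110/3,116/3] -> miss, prune
      N23 x:[17,19] y:[122/3,41] z:[113/3,118/3] -> miss, prune
  N28 x:[2,38] y:[94/3,115/3] z:[86/3,107/3] -> hit [94/3,107/3], descend [8, 9]
    N8 x:[20,38] y:[94/3,115/3] z:[94/3,107/3] -> hit [94/3,107/3], descend [13, 16]
      N13 x:[20,29] y:[94/3,104/3] z:[94/3,107/3] -> miss, prune
      N16 x:[24,38] y:[34,115/3] z:[101/3,103/3] -> hit [34,103/3], descend [14, 24]
        N14 x:[24,29] y:[109/3,115/3] z:[34,103/3] -> miss, prune
        N24 x:[32,38] y:[34,104/3] z:[101/3,34] -> hit [34,34] leaf, test {P4@t=34}
    N9 x:[2,16] y:[100/3,38] z:[86/3,95/3] -> miss, prune

order=[0, 12, 10, 20, 4, 23, 28, 8, 13, 16, 14, 24, 9]  |boxes|=13  |leaves|=1  hit=P4

== RESULT ==
13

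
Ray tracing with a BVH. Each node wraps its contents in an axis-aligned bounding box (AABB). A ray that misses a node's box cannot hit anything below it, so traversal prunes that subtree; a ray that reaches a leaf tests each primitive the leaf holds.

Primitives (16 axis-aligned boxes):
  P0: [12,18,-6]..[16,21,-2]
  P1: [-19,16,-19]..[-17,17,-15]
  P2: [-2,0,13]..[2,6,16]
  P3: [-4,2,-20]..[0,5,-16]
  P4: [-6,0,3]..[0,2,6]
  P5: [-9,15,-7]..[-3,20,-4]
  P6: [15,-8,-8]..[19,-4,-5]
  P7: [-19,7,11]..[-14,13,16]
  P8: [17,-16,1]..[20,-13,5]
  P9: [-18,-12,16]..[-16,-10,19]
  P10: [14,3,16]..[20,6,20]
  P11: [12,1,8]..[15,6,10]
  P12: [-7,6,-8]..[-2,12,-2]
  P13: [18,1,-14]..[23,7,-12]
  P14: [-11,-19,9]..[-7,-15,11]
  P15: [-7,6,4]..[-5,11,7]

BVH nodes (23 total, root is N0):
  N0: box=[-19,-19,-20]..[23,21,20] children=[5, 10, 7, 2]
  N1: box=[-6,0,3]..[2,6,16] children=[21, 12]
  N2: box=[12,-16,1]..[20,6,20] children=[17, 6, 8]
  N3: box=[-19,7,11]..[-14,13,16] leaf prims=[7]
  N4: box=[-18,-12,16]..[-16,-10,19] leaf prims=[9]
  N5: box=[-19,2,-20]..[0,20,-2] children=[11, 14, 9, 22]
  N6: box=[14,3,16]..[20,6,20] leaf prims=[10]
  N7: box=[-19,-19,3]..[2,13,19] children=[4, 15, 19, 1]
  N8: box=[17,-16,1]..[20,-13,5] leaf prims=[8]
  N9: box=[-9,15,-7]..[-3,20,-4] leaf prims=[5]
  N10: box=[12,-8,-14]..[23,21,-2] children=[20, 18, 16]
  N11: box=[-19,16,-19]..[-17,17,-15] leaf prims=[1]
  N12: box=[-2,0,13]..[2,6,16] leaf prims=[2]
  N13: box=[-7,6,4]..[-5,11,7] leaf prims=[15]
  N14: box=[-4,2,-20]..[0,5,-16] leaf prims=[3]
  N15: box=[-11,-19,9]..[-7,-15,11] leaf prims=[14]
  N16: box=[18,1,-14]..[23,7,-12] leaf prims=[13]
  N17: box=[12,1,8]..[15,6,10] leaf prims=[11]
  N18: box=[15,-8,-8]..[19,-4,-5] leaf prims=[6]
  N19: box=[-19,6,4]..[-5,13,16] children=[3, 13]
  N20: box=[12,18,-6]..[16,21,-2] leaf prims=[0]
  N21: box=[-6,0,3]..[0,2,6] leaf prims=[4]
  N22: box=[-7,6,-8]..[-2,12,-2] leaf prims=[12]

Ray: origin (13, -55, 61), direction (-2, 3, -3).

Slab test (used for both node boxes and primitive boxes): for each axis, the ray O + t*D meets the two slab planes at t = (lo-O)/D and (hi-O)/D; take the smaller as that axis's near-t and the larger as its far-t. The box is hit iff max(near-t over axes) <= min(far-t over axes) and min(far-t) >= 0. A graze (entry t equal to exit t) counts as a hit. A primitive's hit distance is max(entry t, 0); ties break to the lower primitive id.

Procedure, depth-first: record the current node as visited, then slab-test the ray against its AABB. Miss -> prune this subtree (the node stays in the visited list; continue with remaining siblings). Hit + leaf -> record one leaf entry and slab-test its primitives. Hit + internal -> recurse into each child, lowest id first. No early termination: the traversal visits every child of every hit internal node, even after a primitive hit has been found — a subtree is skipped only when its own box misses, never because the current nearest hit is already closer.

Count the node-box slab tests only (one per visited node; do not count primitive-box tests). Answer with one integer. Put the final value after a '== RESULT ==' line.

Traverse from the root:
N0 x:[-5,16] y:[12,76/3] z:[41/3,27] -> hit [41/3,16], descend [2, 5, 7, 10]
  N2 x:[-7/2,1/2] y:[13,61/3] z:[41/3,20] -> miss, prune
  N5 x:[13/2,16] y:[19,25] z:[21,27] -> miss, prune
  N7 x:[11/2,16] y:[12,68/3] z:[14,58/3] -> hit [14,16], descend [1, 4, 15, 19]
    N1 x:[11/2,19/2] y:[55/3,61/3] z:[15,58/3] -> miss, prune
    N4 x:[29/2,31/2] y:[43/3,15] z:[14,15] -> hit [29/2,15] leaf, test {P9@t=29/2}
    N15 x:[10,12] y:[12,40/3] z:[50/3,52/3] -> miss, prune
    N19 x:[9,16] y:[61/3,68/3] z:[15,19] -> miss, prune
  N10 x:[-5,1/2] y:[47/3,76/3] z:[21,25] -> miss, prune

order=[0, 2, 5, 7, 1, 4, 15, 19, 10]  |boxes|=9  |leaves|=1  hit=P9

== RESULT ==
9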